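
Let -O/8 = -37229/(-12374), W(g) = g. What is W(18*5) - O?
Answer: 705746/6187 ≈ 114.07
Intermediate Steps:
O = -148916/6187 (O = -(-297832)/(-12374) = -(-297832)*(-1)/12374 = -8*37229/12374 = -148916/6187 ≈ -24.069)
W(18*5) - O = 18*5 - 1*(-148916/6187) = 90 + 148916/6187 = 705746/6187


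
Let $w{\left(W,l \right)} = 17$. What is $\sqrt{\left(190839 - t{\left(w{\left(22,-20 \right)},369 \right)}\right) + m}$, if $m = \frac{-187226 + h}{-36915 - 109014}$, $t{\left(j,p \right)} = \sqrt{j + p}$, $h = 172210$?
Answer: $\frac{\sqrt{4063970803141263 - 21295273041 \sqrt{386}}}{145929} \approx 436.83$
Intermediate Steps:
$m = \frac{15016}{145929}$ ($m = \frac{-187226 + 172210}{-36915 - 109014} = - \frac{15016}{-145929} = \left(-15016\right) \left(- \frac{1}{145929}\right) = \frac{15016}{145929} \approx 0.1029$)
$\sqrt{\left(190839 - t{\left(w{\left(22,-20 \right)},369 \right)}\right) + m} = \sqrt{\left(190839 - \sqrt{17 + 369}\right) + \frac{15016}{145929}} = \sqrt{\left(190839 - \sqrt{386}\right) + \frac{15016}{145929}} = \sqrt{\frac{27848959447}{145929} - \sqrt{386}}$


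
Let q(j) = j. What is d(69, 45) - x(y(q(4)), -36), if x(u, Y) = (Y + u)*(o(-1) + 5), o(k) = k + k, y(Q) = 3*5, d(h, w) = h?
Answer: 132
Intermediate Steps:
y(Q) = 15
o(k) = 2*k
x(u, Y) = 3*Y + 3*u (x(u, Y) = (Y + u)*(2*(-1) + 5) = (Y + u)*(-2 + 5) = (Y + u)*3 = 3*Y + 3*u)
d(69, 45) - x(y(q(4)), -36) = 69 - (3*(-36) + 3*15) = 69 - (-108 + 45) = 69 - 1*(-63) = 69 + 63 = 132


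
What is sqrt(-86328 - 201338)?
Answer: I*sqrt(287666) ≈ 536.34*I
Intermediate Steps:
sqrt(-86328 - 201338) = sqrt(-287666) = I*sqrt(287666)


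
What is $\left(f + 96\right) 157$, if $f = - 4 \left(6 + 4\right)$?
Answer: $8792$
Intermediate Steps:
$f = -40$ ($f = \left(-4\right) 10 = -40$)
$\left(f + 96\right) 157 = \left(-40 + 96\right) 157 = 56 \cdot 157 = 8792$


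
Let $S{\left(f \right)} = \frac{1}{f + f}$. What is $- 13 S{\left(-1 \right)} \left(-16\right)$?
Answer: $-104$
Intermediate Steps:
$S{\left(f \right)} = \frac{1}{2 f}$
$- 13 S{\left(-1 \right)} \left(-16\right) = - 13 \frac{1}{2 \left(-1\right)} \left(-16\right) = - 13 \cdot \frac{1}{2} \left(-1\right) \left(-16\right) = \left(-13\right) \left(- \frac{1}{2}\right) \left(-16\right) = \frac{13}{2} \left(-16\right) = -104$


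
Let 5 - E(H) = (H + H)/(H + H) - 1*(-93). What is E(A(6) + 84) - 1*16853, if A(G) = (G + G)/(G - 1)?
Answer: -16942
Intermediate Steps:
A(G) = 2*G/(-1 + G) (A(G) = (2*G)/(-1 + G) = 2*G/(-1 + G))
E(H) = -89 (E(H) = 5 - ((H + H)/(H + H) - 1*(-93)) = 5 - ((2*H)/((2*H)) + 93) = 5 - ((2*H)*(1/(2*H)) + 93) = 5 - (1 + 93) = 5 - 1*94 = 5 - 94 = -89)
E(A(6) + 84) - 1*16853 = -89 - 1*16853 = -89 - 16853 = -16942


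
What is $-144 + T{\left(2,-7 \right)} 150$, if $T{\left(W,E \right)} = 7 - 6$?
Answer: $6$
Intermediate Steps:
$T{\left(W,E \right)} = 1$
$-144 + T{\left(2,-7 \right)} 150 = -144 + 1 \cdot 150 = -144 + 150 = 6$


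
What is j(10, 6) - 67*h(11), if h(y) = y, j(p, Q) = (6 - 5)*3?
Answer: -734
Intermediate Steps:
j(p, Q) = 3 (j(p, Q) = 1*3 = 3)
j(10, 6) - 67*h(11) = 3 - 67*11 = 3 - 737 = -734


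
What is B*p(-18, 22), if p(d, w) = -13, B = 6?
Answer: -78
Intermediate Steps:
B*p(-18, 22) = 6*(-13) = -78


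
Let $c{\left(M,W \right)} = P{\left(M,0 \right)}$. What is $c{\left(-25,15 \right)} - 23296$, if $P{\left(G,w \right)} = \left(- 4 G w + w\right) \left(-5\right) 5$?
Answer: $-23296$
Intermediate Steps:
$P{\left(G,w \right)} = - 25 w + 100 G w$ ($P{\left(G,w \right)} = \left(- 4 G w + w\right) \left(-5\right) 5 = \left(w - 4 G w\right) \left(-5\right) 5 = \left(- 5 w + 20 G w\right) 5 = - 25 w + 100 G w$)
$c{\left(M,W \right)} = 0$ ($c{\left(M,W \right)} = 25 \cdot 0 \left(-1 + 4 M\right) = 0$)
$c{\left(-25,15 \right)} - 23296 = 0 - 23296 = -23296$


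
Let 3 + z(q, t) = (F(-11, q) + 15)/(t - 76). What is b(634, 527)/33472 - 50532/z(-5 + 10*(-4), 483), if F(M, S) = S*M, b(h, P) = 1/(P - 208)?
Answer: 73200152844781/2530583616 ≈ 28926.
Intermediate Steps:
b(h, P) = 1/(-208 + P)
F(M, S) = M*S
z(q, t) = -3 + (15 - 11*q)/(-76 + t) (z(q, t) = -3 + (-11*q + 15)/(t - 76) = -3 + (15 - 11*q)/(-76 + t))
b(634, 527)/33472 - 50532/z(-5 + 10*(-4), 483) = 1/((-208 + 527)*33472) - 50532*(-76 + 483)/(243 - 11*(-5 + 10*(-4)) - 3*483) = (1/33472)/319 - 50532*407/(243 - 11*(-5 - 40) - 1449) = (1/319)*(1/33472) - 50532*407/(243 - 11*(-45) - 1449) = 1/10677568 - 50532*407/(243 + 495 - 1449) = 1/10677568 - 50532/((1/407)*(-711)) = 1/10677568 - 50532/(-711/407) = 1/10677568 - 50532*(-407/711) = 1/10677568 + 6855508/237 = 73200152844781/2530583616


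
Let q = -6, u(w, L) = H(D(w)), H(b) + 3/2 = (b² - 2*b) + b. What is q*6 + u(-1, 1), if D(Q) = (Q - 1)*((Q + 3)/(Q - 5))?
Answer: -679/18 ≈ -37.722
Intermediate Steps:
D(Q) = (-1 + Q)*(3 + Q)/(-5 + Q) (D(Q) = (-1 + Q)*((3 + Q)/(-5 + Q)) = (-1 + Q)*(3 + Q)/(-5 + Q))
H(b) = -3/2 + b² - b (H(b) = -3/2 + ((b² - 2*b) + b) = -3/2 + (b² - b) = -3/2 + b² - b)
u(w, L) = -3/2 + (-3 + w² + 2*w)²/(-5 + w)² - (-3 + w² + 2*w)/(-5 + w) (u(w, L) = -3/2 + ((-3 + w² + 2*w)/(-5 + w))² - (-3 + w² + 2*w)/(-5 + w) = -3/2 + (-3 + w² + 2*w)²/(-5 + w)² - (-3 + w² + 2*w)/(-5 + w))
q*6 + u(-1, 1) = -6*6 + (-87 - 1*(-1)² + 2*(-1)⁴ + 6*(-1)³ + 32*(-1))/(2*(25 + (-1)² - 10*(-1))) = -36 + (-87 - 1*1 + 2*1 + 6*(-1) - 32)/(2*(25 + 1 + 10)) = -36 + (½)*(-87 - 1 + 2 - 6 - 32)/36 = -36 + (½)*(1/36)*(-124) = -36 - 31/18 = -679/18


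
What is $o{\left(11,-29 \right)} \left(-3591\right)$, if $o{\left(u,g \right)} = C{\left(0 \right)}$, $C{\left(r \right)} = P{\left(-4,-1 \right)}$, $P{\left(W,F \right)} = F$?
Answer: $3591$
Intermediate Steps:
$C{\left(r \right)} = -1$
$o{\left(u,g \right)} = -1$
$o{\left(11,-29 \right)} \left(-3591\right) = \left(-1\right) \left(-3591\right) = 3591$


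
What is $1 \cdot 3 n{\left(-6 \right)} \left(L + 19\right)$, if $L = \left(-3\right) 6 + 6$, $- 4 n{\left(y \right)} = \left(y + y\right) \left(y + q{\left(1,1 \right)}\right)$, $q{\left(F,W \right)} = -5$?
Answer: $-693$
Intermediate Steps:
$n{\left(y \right)} = - \frac{y \left(-5 + y\right)}{2}$ ($n{\left(y \right)} = - \frac{\left(y + y\right) \left(y - 5\right)}{4} = - \frac{2 y \left(-5 + y\right)}{4} = - \frac{y \left(-5 + y\right)}{2}$)
$L = -12$ ($L = -18 + 6 = -12$)
$1 \cdot 3 n{\left(-6 \right)} \left(L + 19\right) = 1 \cdot 3 \cdot \frac{1}{2} \left(-6\right) \left(5 - -6\right) \left(-12 + 19\right) = 3 \cdot \frac{1}{2} \left(-6\right) \left(5 + 6\right) 7 = 3 \cdot \frac{1}{2} \left(-6\right) 11 \cdot 7 = 3 \left(-33\right) 7 = \left(-99\right) 7 = -693$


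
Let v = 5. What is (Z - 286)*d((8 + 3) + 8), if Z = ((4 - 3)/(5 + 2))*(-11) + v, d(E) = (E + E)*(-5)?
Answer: 375820/7 ≈ 53689.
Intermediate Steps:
d(E) = -10*E (d(E) = (2*E)*(-5) = -10*E)
Z = 24/7 (Z = ((4 - 3)/(5 + 2))*(-11) + 5 = (1/7)*(-11) + 5 = -11/7 + 5 = 24/7 ≈ 3.4286)
(Z - 286)*d((8 + 3) + 8) = (24/7 - 286)*(-10*((8 + 3) + 8)) = -(-19780)*(11 + 8)/7 = -(-19780)*19/7 = -1978/7*(-190) = 375820/7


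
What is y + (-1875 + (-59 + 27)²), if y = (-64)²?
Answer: 3245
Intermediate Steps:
y = 4096
y + (-1875 + (-59 + 27)²) = 4096 + (-1875 + (-59 + 27)²) = 4096 + (-1875 + (-32)²) = 4096 + (-1875 + 1024) = 4096 - 851 = 3245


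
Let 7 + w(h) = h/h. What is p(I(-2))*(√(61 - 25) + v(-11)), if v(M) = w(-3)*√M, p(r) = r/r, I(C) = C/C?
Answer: 6 - 6*I*√11 ≈ 6.0 - 19.9*I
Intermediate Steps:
I(C) = 1
w(h) = -6 (w(h) = -7 + h/h = -7 + 1 = -6)
p(r) = 1
v(M) = -6*√M
p(I(-2))*(√(61 - 25) + v(-11)) = 1*(√(61 - 25) - 6*I*√11) = 1*(√36 - 6*I*√11) = 1*(6 - 6*I*√11) = 6 - 6*I*√11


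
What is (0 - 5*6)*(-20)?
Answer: 600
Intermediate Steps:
(0 - 5*6)*(-20) = (0 - 30)*(-20) = -30*(-20) = 600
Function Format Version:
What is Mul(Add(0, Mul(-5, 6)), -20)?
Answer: 600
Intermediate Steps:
Mul(Add(0, Mul(-5, 6)), -20) = Mul(Add(0, -30), -20) = Mul(-30, -20) = 600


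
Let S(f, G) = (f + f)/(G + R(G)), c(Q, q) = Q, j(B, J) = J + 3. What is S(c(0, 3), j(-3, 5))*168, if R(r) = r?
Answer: 0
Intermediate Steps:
j(B, J) = 3 + J
S(f, G) = f/G (S(f, G) = (f + f)/(G + G) = (2*f)/((2*G)) = (2*f)*(1/(2*G)) = f/G)
S(c(0, 3), j(-3, 5))*168 = (0/(3 + 5))*168 = (0/8)*168 = (0*(⅛))*168 = 0*168 = 0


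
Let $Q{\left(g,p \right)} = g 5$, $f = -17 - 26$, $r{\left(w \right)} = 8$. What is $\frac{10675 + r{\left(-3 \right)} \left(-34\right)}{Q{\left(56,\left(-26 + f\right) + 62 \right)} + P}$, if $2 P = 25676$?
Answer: $\frac{10403}{13118} \approx 0.79303$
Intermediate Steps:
$P = 12838$ ($P = \frac{1}{2} \cdot 25676 = 12838$)
$f = -43$
$Q{\left(g,p \right)} = 5 g$
$\frac{10675 + r{\left(-3 \right)} \left(-34\right)}{Q{\left(56,\left(-26 + f\right) + 62 \right)} + P} = \frac{10675 + 8 \left(-34\right)}{5 \cdot 56 + 12838} = \frac{10675 - 272}{280 + 12838} = \frac{10403}{13118}$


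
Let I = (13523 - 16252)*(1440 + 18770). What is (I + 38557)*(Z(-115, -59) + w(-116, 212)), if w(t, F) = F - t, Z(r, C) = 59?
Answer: -21329324271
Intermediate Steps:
I = -55153090 (I = -2729*20210 = -55153090)
(I + 38557)*(Z(-115, -59) + w(-116, 212)) = (-55153090 + 38557)*(59 + (212 - 1*(-116))) = -55114533*(59 + (212 + 116)) = -55114533*(59 + 328) = -55114533*387 = -21329324271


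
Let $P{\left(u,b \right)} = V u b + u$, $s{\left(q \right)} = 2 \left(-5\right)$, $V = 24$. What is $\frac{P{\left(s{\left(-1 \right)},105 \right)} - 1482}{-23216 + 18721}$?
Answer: $\frac{26692}{4495} \approx 5.9382$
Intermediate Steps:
$s{\left(q \right)} = -10$
$P{\left(u,b \right)} = u + 24 b u$ ($P{\left(u,b \right)} = 24 u b + u = 24 b u + u = u + 24 b u$)
$\frac{P{\left(s{\left(-1 \right)},105 \right)} - 1482}{-23216 + 18721} = \frac{- 10 \left(1 + 24 \cdot 105\right) - 1482}{-23216 + 18721} = \frac{- 10 \left(1 + 2520\right) - 1482}{-4495} = \left(\left(-10\right) 2521 - 1482\right) \left(- \frac{1}{4495}\right) = \left(-25210 - 1482\right) \left(- \frac{1}{4495}\right) = \left(-26692\right) \left(- \frac{1}{4495}\right) = \frac{26692}{4495}$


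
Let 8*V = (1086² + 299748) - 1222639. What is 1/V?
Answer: 8/256505 ≈ 3.1188e-5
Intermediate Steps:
V = 256505/8 (V = ((1086² + 299748) - 1222639)/8 = ((1179396 + 299748) - 1222639)/8 = (1479144 - 1222639)/8 = (⅛)*256505 = 256505/8 ≈ 32063.)
1/V = 1/(256505/8) = 8/256505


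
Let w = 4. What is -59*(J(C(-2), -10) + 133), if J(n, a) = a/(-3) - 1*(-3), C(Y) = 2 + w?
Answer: -24662/3 ≈ -8220.7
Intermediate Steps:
C(Y) = 6 (C(Y) = 2 + 4 = 6)
J(n, a) = 3 - a/3 (J(n, a) = a*(-1/3) + 3 = -a/3 + 3 = 3 - a/3)
-59*(J(C(-2), -10) + 133) = -59*((3 - 1/3*(-10)) + 133) = -59*((3 + 10/3) + 133) = -59*(19/3 + 133) = -59*418/3 = -24662/3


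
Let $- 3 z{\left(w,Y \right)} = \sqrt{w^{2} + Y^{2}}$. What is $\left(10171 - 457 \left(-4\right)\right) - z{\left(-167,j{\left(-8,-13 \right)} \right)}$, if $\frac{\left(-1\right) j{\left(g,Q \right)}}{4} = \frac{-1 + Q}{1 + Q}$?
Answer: $11999 + \frac{\sqrt{251197}}{9} \approx 12055.0$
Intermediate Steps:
$j{\left(g,Q \right)} = - \frac{4 \left(-1 + Q\right)}{1 + Q}$ ($j{\left(g,Q \right)} = - 4 \frac{-1 + Q}{1 + Q} = - \frac{4 \left(-1 + Q\right)}{1 + Q}$)
$z{\left(w,Y \right)} = - \frac{\sqrt{Y^{2} + w^{2}}}{3}$ ($z{\left(w,Y \right)} = - \frac{\sqrt{w^{2} + Y^{2}}}{3} = - \frac{\sqrt{Y^{2} + w^{2}}}{3}$)
$\left(10171 - 457 \left(-4\right)\right) - z{\left(-167,j{\left(-8,-13 \right)} \right)} = \left(10171 - 457 \left(-4\right)\right) - - \frac{\sqrt{\left(\frac{4 \left(1 - -13\right)}{1 - 13}\right)^{2} + \left(-167\right)^{2}}}{3} = \left(10171 - -1828\right) - - \frac{\sqrt{\left(\frac{4 \left(1 + 13\right)}{-12}\right)^{2} + 27889}}{3} = \left(10171 + 1828\right) - - \frac{\sqrt{\left(4 \left(- \frac{1}{12}\right) 14\right)^{2} + 27889}}{3} = 11999 - - \frac{\sqrt{\left(- \frac{14}{3}\right)^{2} + 27889}}{3} = 11999 - - \frac{\sqrt{\frac{196}{9} + 27889}}{3} = 11999 - - \frac{\sqrt{\frac{251197}{9}}}{3} = 11999 - - \frac{\frac{1}{3} \sqrt{251197}}{3} = 11999 - - \frac{\sqrt{251197}}{9} = 11999 + \frac{\sqrt{251197}}{9}$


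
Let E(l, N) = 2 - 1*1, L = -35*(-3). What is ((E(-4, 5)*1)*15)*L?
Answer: 1575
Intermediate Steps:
L = 105
E(l, N) = 1 (E(l, N) = 2 - 1 = 1)
((E(-4, 5)*1)*15)*L = ((1*1)*15)*105 = (1*15)*105 = 15*105 = 1575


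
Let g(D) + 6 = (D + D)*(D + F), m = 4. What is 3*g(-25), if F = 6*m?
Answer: 132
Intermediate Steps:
F = 24 (F = 6*4 = 24)
g(D) = -6 + 2*D*(24 + D) (g(D) = -6 + (D + D)*(D + 24) = -6 + (2*D)*(24 + D) = -6 + 2*D*(24 + D))
3*g(-25) = 3*(-6 + 2*(-25)² + 48*(-25)) = 3*(-6 + 2*625 - 1200) = 3*(-6 + 1250 - 1200) = 3*44 = 132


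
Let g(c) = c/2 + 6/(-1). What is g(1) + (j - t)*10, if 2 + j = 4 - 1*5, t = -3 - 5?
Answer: 89/2 ≈ 44.500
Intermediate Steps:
g(c) = -6 + c/2 (g(c) = c*(½) + 6*(-1) = c/2 - 6 = -6 + c/2)
t = -8
j = -3 (j = -2 + (4 - 1*5) = -2 + (4 - 5) = -2 - 1 = -3)
g(1) + (j - t)*10 = (-6 + (½)*1) + (-3 - 1*(-8))*10 = (-6 + ½) + (-3 + 8)*10 = -11/2 + 5*10 = -11/2 + 50 = 89/2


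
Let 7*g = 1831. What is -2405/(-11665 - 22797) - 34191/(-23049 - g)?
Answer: 2160116291/1405825597 ≈ 1.5365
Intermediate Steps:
g = 1831/7 (g = (1/7)*1831 = 1831/7 ≈ 261.57)
-2405/(-11665 - 22797) - 34191/(-23049 - g) = -2405/(-11665 - 22797) - 34191/(-23049 - 1*1831/7) = -2405/(-34462) - 34191/(-23049 - 1831/7) = -2405*(-1/34462) - 34191/(-163174/7) = 2405/34462 - 34191*(-7/163174) = 2405/34462 + 239337/163174 = 2160116291/1405825597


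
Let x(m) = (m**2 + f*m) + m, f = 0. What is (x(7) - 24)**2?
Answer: 1024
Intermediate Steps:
x(m) = m + m**2 (x(m) = (m**2 + 0*m) + m = (m**2 + 0) + m = m**2 + m = m + m**2)
(x(7) - 24)**2 = (7*(1 + 7) - 24)**2 = (7*8 - 24)**2 = (56 - 24)**2 = 32**2 = 1024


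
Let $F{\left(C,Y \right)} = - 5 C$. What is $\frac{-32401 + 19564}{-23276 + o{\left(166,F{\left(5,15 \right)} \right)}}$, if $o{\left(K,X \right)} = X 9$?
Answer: $\frac{12837}{23501} \approx 0.54623$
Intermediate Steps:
$o{\left(K,X \right)} = 9 X$
$\frac{-32401 + 19564}{-23276 + o{\left(166,F{\left(5,15 \right)} \right)}} = \frac{-32401 + 19564}{-23276 + 9 \left(\left(-5\right) 5\right)} = - \frac{12837}{-23276 + 9 \left(-25\right)} = - \frac{12837}{-23276 - 225} = - \frac{12837}{-23501} = \left(-12837\right) \left(- \frac{1}{23501}\right) = \frac{12837}{23501}$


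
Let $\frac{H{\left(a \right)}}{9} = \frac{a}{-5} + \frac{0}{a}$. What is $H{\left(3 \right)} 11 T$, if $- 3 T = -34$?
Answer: $- \frac{3366}{5} \approx -673.2$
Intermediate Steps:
$T = \frac{34}{3}$ ($T = \left(- \frac{1}{3}\right) \left(-34\right) = \frac{34}{3} \approx 11.333$)
$H{\left(a \right)} = - \frac{9 a}{5}$ ($H{\left(a \right)} = 9 \left(\frac{a}{-5} + \frac{0}{a}\right) = 9 \left(a \left(- \frac{1}{5}\right) + 0\right) = 9 \left(- \frac{a}{5} + 0\right) = 9 \left(- \frac{a}{5}\right) = - \frac{9 a}{5}$)
$H{\left(3 \right)} 11 T = \left(- \frac{9}{5}\right) 3 \cdot 11 \cdot \frac{34}{3} = \left(- \frac{27}{5}\right) 11 \cdot \frac{34}{3} = \left(- \frac{297}{5}\right) \frac{34}{3} = - \frac{3366}{5}$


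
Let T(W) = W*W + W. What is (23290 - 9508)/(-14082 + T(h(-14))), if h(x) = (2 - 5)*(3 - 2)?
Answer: -2297/2346 ≈ -0.97911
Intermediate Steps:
h(x) = -3 (h(x) = -3*1 = -3)
T(W) = W + W² (T(W) = W² + W = W + W²)
(23290 - 9508)/(-14082 + T(h(-14))) = (23290 - 9508)/(-14082 - 3*(1 - 3)) = 13782/(-14082 - 3*(-2)) = 13782/(-14082 + 6) = 13782/(-14076) = 13782*(-1/14076) = -2297/2346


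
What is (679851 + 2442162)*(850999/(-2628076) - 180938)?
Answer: -1484578579903675731/2628076 ≈ -5.6489e+11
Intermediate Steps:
(679851 + 2442162)*(850999/(-2628076) - 180938) = 3122013*(850999*(-1/2628076) - 180938) = 3122013*(-850999/2628076 - 180938) = 3122013*(-475519666287/2628076) = -1484578579903675731/2628076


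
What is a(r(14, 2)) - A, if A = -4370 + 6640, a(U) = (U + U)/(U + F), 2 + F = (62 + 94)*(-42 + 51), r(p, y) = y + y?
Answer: -1595806/703 ≈ -2270.0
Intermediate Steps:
r(p, y) = 2*y
F = 1402 (F = -2 + (62 + 94)*(-42 + 51) = -2 + 156*9 = -2 + 1404 = 1402)
a(U) = 2*U/(1402 + U) (a(U) = (U + U)/(U + 1402) = (2*U)/(1402 + U) = 2*U/(1402 + U))
A = 2270
a(r(14, 2)) - A = 2*(2*2)/(1402 + 2*2) - 1*2270 = 2*4/(1402 + 4) - 2270 = 2*4/1406 - 2270 = 2*4*(1/1406) - 2270 = 4/703 - 2270 = -1595806/703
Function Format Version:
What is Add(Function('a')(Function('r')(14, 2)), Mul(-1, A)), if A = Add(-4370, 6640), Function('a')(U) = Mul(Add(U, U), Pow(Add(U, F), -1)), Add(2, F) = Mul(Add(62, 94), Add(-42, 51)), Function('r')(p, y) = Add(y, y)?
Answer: Rational(-1595806, 703) ≈ -2270.0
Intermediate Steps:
Function('r')(p, y) = Mul(2, y)
F = 1402 (F = Add(-2, Mul(Add(62, 94), Add(-42, 51))) = Add(-2, Mul(156, 9)) = Add(-2, 1404) = 1402)
Function('a')(U) = Mul(2, U, Pow(Add(1402, U), -1)) (Function('a')(U) = Mul(Add(U, U), Pow(Add(U, 1402), -1)) = Mul(Mul(2, U), Pow(Add(1402, U), -1)) = Mul(2, U, Pow(Add(1402, U), -1)))
A = 2270
Add(Function('a')(Function('r')(14, 2)), Mul(-1, A)) = Add(Mul(2, Mul(2, 2), Pow(Add(1402, Mul(2, 2)), -1)), Mul(-1, 2270)) = Add(Mul(2, 4, Pow(Add(1402, 4), -1)), -2270) = Add(Mul(2, 4, Pow(1406, -1)), -2270) = Add(Mul(2, 4, Rational(1, 1406)), -2270) = Add(Rational(4, 703), -2270) = Rational(-1595806, 703)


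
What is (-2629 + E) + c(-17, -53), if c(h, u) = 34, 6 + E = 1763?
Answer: -838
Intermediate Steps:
E = 1757 (E = -6 + 1763 = 1757)
(-2629 + E) + c(-17, -53) = (-2629 + 1757) + 34 = -872 + 34 = -838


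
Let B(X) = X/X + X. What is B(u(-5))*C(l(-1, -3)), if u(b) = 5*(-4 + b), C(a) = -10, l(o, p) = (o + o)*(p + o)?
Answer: 440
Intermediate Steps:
l(o, p) = 2*o*(o + p) (l(o, p) = (2*o)*(o + p) = 2*o*(o + p))
u(b) = -20 + 5*b
B(X) = 1 + X
B(u(-5))*C(l(-1, -3)) = (1 + (-20 + 5*(-5)))*(-10) = (1 + (-20 - 25))*(-10) = (1 - 45)*(-10) = -44*(-10) = 440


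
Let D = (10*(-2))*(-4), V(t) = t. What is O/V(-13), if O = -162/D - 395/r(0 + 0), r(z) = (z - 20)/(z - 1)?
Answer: 67/40 ≈ 1.6750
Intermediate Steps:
r(z) = (-20 + z)/(-1 + z)
D = 80 (D = -20*(-4) = 80)
O = -871/40 (O = -162/80 - 395*(-1 + (0 + 0))/(-20 + (0 + 0)) = -162*1/80 - 395*(-1 + 0)/(-20 + 0) = -81/40 - 395/(-20/(-1)) = -81/40 - 395/((-1*(-20))) = -81/40 - 395/20 = -81/40 - 395*1/20 = -81/40 - 79/4 = -871/40 ≈ -21.775)
O/V(-13) = -871/40/(-13) = -871/40*(-1/13) = 67/40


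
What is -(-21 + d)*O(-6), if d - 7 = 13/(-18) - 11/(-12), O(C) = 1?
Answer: 497/36 ≈ 13.806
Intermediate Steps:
d = 259/36 (d = 7 + (13/(-18) - 11/(-12)) = 7 + (13*(-1/18) - 11*(-1/12)) = 7 + (-13/18 + 11/12) = 7 + 7/36 = 259/36 ≈ 7.1944)
-(-21 + d)*O(-6) = -(-21 + 259/36) = -(-497)/36 = -1*(-497/36) = 497/36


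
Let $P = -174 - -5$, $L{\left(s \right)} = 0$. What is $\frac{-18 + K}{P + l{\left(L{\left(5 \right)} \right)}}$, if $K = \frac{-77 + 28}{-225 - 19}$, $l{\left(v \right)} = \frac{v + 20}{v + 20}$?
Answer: $\frac{4343}{40992} \approx 0.10595$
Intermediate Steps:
$P = -169$ ($P = -174 + 5 = -169$)
$l{\left(v \right)} = 1$ ($l{\left(v \right)} = \frac{20 + v}{20 + v} = 1$)
$K = \frac{49}{244}$ ($K = - \frac{49}{-244} = \left(-49\right) \left(- \frac{1}{244}\right) = \frac{49}{244} \approx 0.20082$)
$\frac{-18 + K}{P + l{\left(L{\left(5 \right)} \right)}} = \frac{-18 + \frac{49}{244}}{-169 + 1} = - \frac{4343}{244 \left(-168\right)} = \left(- \frac{4343}{244}\right) \left(- \frac{1}{168}\right) = \frac{4343}{40992}$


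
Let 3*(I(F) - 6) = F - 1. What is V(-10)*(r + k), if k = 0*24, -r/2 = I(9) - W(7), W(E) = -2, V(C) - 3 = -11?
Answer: 512/3 ≈ 170.67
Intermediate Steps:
V(C) = -8 (V(C) = 3 - 11 = -8)
I(F) = 17/3 + F/3 (I(F) = 6 + (F - 1)/3 = 6 + (-1 + F)/3 = 6 + (-⅓ + F/3) = 17/3 + F/3)
r = -64/3 (r = -2*((17/3 + (⅓)*9) - 1*(-2)) = -2*((17/3 + 3) + 2) = -2*(26/3 + 2) = -2*32/3 = -64/3 ≈ -21.333)
k = 0
V(-10)*(r + k) = -8*(-64/3 + 0) = -8*(-64/3) = 512/3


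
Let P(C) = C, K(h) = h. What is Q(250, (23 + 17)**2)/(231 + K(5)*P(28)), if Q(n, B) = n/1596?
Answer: 125/296058 ≈ 0.00042221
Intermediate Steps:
Q(n, B) = n/1596 (Q(n, B) = n*(1/1596) = n/1596)
Q(250, (23 + 17)**2)/(231 + K(5)*P(28)) = ((1/1596)*250)/(231 + 5*28) = 125/(798*(231 + 140)) = (125/798)/371 = (125/798)*(1/371) = 125/296058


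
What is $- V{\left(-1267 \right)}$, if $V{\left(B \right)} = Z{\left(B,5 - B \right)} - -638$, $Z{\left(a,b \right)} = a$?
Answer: $629$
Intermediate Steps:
$V{\left(B \right)} = 638 + B$ ($V{\left(B \right)} = B - -638 = B + 638 = 638 + B$)
$- V{\left(-1267 \right)} = - (638 - 1267) = \left(-1\right) \left(-629\right) = 629$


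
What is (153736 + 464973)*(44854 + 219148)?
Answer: 163340413418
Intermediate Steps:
(153736 + 464973)*(44854 + 219148) = 618709*264002 = 163340413418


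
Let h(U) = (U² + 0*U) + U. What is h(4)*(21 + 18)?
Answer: 780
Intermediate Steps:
h(U) = U + U² (h(U) = (U² + 0) + U = U² + U = U + U²)
h(4)*(21 + 18) = (4*(1 + 4))*(21 + 18) = (4*5)*39 = 20*39 = 780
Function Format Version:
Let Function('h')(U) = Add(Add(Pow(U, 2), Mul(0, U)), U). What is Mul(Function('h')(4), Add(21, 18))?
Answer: 780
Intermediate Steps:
Function('h')(U) = Add(U, Pow(U, 2)) (Function('h')(U) = Add(Add(Pow(U, 2), 0), U) = Add(Pow(U, 2), U) = Add(U, Pow(U, 2)))
Mul(Function('h')(4), Add(21, 18)) = Mul(Mul(4, Add(1, 4)), Add(21, 18)) = Mul(Mul(4, 5), 39) = Mul(20, 39) = 780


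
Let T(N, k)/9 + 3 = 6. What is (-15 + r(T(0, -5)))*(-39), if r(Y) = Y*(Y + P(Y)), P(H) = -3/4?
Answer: -108225/4 ≈ -27056.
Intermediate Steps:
P(H) = -¾ (P(H) = -3*¼ = -¾)
T(N, k) = 27 (T(N, k) = -27 + 9*6 = -27 + 54 = 27)
r(Y) = Y*(-¾ + Y) (r(Y) = Y*(Y - ¾) = Y*(-¾ + Y))
(-15 + r(T(0, -5)))*(-39) = (-15 + (¼)*27*(-3 + 4*27))*(-39) = (-15 + (¼)*27*(-3 + 108))*(-39) = (-15 + (¼)*27*105)*(-39) = (-15 + 2835/4)*(-39) = (2775/4)*(-39) = -108225/4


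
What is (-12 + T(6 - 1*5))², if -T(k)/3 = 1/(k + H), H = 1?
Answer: 729/4 ≈ 182.25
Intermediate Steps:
T(k) = -3/(1 + k) (T(k) = -3/(k + 1) = -3/(1 + k))
(-12 + T(6 - 1*5))² = (-12 - 3/(1 + (6 - 1*5)))² = (-12 - 3/(1 + (6 - 5)))² = (-12 - 3/(1 + 1))² = (-12 - 3/2)² = (-27/2)² = 729/4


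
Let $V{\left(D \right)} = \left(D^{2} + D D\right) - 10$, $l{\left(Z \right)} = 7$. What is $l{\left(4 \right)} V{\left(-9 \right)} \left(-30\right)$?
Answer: $-31920$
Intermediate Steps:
$V{\left(D \right)} = -10 + 2 D^{2}$ ($V{\left(D \right)} = \left(D^{2} + D^{2}\right) - 10 = 2 D^{2} - 10 = -10 + 2 D^{2}$)
$l{\left(4 \right)} V{\left(-9 \right)} \left(-30\right) = 7 \left(-10 + 2 \left(-9\right)^{2}\right) \left(-30\right) = 7 \left(-10 + 2 \cdot 81\right) \left(-30\right) = 7 \left(-10 + 162\right) \left(-30\right) = 7 \cdot 152 \left(-30\right) = 1064 \left(-30\right) = -31920$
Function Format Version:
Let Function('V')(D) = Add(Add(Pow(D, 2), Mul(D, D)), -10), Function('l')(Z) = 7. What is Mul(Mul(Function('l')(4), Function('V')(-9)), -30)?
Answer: -31920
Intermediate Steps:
Function('V')(D) = Add(-10, Mul(2, Pow(D, 2))) (Function('V')(D) = Add(Add(Pow(D, 2), Pow(D, 2)), -10) = Add(Mul(2, Pow(D, 2)), -10) = Add(-10, Mul(2, Pow(D, 2))))
Mul(Mul(Function('l')(4), Function('V')(-9)), -30) = Mul(Mul(7, Add(-10, Mul(2, Pow(-9, 2)))), -30) = Mul(Mul(7, Add(-10, Mul(2, 81))), -30) = Mul(Mul(7, Add(-10, 162)), -30) = Mul(Mul(7, 152), -30) = Mul(1064, -30) = -31920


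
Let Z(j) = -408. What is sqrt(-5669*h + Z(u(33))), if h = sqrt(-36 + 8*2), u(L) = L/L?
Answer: sqrt(-408 - 11338*I*sqrt(5)) ≈ 111.69 - 113.5*I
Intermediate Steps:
u(L) = 1
h = 2*I*sqrt(5) (h = sqrt(-36 + 16) = sqrt(-20) = 2*I*sqrt(5) ≈ 4.4721*I)
sqrt(-5669*h + Z(u(33))) = sqrt(-11338*I*sqrt(5) - 408) = sqrt(-408 - 11338*I*sqrt(5))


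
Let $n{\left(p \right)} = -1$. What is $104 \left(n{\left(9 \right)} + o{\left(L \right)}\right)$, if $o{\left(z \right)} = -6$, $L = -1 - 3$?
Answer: $-728$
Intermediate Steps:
$L = -4$
$104 \left(n{\left(9 \right)} + o{\left(L \right)}\right) = 104 \left(-1 - 6\right) = 104 \left(-7\right) = -728$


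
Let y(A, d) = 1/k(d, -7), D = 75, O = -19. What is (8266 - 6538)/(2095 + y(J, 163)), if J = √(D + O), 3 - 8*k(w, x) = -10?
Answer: 832/1009 ≈ 0.82458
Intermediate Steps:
k(w, x) = 13/8 (k(w, x) = 3/8 - ⅛*(-10) = 3/8 + 5/4 = 13/8)
J = 2*√14 (J = √(75 - 19) = √56 = 2*√14 ≈ 7.4833)
y(A, d) = 8/13 (y(A, d) = 1/(13/8) = 8/13)
(8266 - 6538)/(2095 + y(J, 163)) = (8266 - 6538)/(2095 + 8/13) = 1728/(27243/13) = 1728*(13/27243) = 832/1009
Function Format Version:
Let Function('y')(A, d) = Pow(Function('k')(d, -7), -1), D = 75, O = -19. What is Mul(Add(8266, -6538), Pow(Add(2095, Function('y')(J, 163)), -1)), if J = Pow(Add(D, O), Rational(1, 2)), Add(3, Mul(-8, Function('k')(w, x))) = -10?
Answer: Rational(832, 1009) ≈ 0.82458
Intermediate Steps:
Function('k')(w, x) = Rational(13, 8) (Function('k')(w, x) = Add(Rational(3, 8), Mul(Rational(-1, 8), -10)) = Add(Rational(3, 8), Rational(5, 4)) = Rational(13, 8))
J = Mul(2, Pow(14, Rational(1, 2))) (J = Pow(Add(75, -19), Rational(1, 2)) = Pow(56, Rational(1, 2)) = Mul(2, Pow(14, Rational(1, 2))) ≈ 7.4833)
Function('y')(A, d) = Rational(8, 13) (Function('y')(A, d) = Pow(Rational(13, 8), -1) = Rational(8, 13))
Mul(Add(8266, -6538), Pow(Add(2095, Function('y')(J, 163)), -1)) = Mul(Add(8266, -6538), Pow(Add(2095, Rational(8, 13)), -1)) = Mul(1728, Pow(Rational(27243, 13), -1)) = Mul(1728, Rational(13, 27243)) = Rational(832, 1009)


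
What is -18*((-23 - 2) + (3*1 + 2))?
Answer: 360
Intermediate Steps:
-18*((-23 - 2) + (3*1 + 2)) = -18*(-25 + (3 + 2)) = -18*(-25 + 5) = -18*(-20) = 360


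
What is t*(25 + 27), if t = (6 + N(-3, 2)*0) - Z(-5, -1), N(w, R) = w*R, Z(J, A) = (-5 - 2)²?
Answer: -2236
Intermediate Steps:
Z(J, A) = 49 (Z(J, A) = (-7)² = 49)
N(w, R) = R*w
t = -43 (t = (6 + (2*(-3))*0) - 1*49 = (6 - 6*0) - 49 = (6 + 0) - 49 = 6 - 49 = -43)
t*(25 + 27) = -43*(25 + 27) = -43*52 = -2236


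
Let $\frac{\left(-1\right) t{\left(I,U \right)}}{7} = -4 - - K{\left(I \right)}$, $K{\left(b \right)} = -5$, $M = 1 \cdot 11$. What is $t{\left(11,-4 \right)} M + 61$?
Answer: $754$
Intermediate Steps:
$M = 11$
$t{\left(I,U \right)} = 63$ ($t{\left(I,U \right)} = - 7 \left(-4 + \left(\left(-5 + 4\right) - 4\right)\right) = - 7 \left(-4 - 5\right) = \left(-7\right) \left(-9\right) = 63$)
$t{\left(11,-4 \right)} M + 61 = 63 \cdot 11 + 61 = 693 + 61 = 754$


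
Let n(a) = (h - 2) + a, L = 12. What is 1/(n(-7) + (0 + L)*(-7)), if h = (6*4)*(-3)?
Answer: -1/165 ≈ -0.0060606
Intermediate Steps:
h = -72 (h = 24*(-3) = -72)
n(a) = -74 + a (n(a) = (-72 - 2) + a = -74 + a)
1/(n(-7) + (0 + L)*(-7)) = 1/((-74 - 7) + (0 + 12)*(-7)) = 1/(-81 + 12*(-7)) = 1/(-81 - 84) = 1/(-165) = -1/165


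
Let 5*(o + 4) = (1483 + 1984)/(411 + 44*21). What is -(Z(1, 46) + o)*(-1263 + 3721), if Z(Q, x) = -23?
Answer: 434471164/6675 ≈ 65089.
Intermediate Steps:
o = -23233/6675 (o = -4 + ((1483 + 1984)/(411 + 44*21))/5 = -4 + (3467/(411 + 924))/5 = -4 + (3467/1335)/5 = -4 + (3467*(1/1335))/5 = -4 + (⅕)*(3467/1335) = -4 + 3467/6675 = -23233/6675 ≈ -3.4806)
-(Z(1, 46) + o)*(-1263 + 3721) = -(-23 - 23233/6675)*(-1263 + 3721) = -(-176758)*2458/6675 = -1*(-434471164/6675) = 434471164/6675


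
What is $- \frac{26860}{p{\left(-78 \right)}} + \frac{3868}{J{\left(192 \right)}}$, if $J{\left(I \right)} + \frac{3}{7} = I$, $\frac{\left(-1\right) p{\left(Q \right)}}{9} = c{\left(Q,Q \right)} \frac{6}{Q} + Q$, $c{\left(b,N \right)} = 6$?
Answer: $- \frac{71795}{4023} \approx -17.846$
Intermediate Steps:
$p{\left(Q \right)} = - \frac{324}{Q} - 9 Q$ ($p{\left(Q \right)} = - 9 \left(6 \frac{6}{Q} + Q\right) = - 9 \left(\frac{36}{Q} + Q\right) = - 9 \left(Q + \frac{36}{Q}\right) = - \frac{324}{Q} - 9 Q$)
$J{\left(I \right)} = - \frac{3}{7} + I$
$- \frac{26860}{p{\left(-78 \right)}} + \frac{3868}{J{\left(192 \right)}} = - \frac{26860}{- \frac{324}{-78} - -702} + \frac{3868}{- \frac{3}{7} + 192} = - \frac{26860}{\left(-324\right) \left(- \frac{1}{78}\right) + 702} + \frac{3868}{\frac{1341}{7}} = - \frac{26860}{\frac{54}{13} + 702} + 3868 \cdot \frac{7}{1341} = - \frac{26860}{\frac{9180}{13}} + \frac{27076}{1341} = \left(-26860\right) \frac{13}{9180} + \frac{27076}{1341} = - \frac{1027}{27} + \frac{27076}{1341} = - \frac{71795}{4023}$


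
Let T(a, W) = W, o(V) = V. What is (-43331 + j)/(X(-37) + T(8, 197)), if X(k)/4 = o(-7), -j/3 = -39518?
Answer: 75223/169 ≈ 445.11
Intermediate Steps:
j = 118554 (j = -3*(-39518) = 118554)
X(k) = -28 (X(k) = 4*(-7) = -28)
(-43331 + j)/(X(-37) + T(8, 197)) = (-43331 + 118554)/(-28 + 197) = 75223/169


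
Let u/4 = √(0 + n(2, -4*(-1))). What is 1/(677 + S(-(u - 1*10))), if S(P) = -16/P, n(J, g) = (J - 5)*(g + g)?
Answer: 81877/55403713 + 32*I*√6/55403713 ≈ 0.0014778 + 1.4148e-6*I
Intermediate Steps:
n(J, g) = 2*g*(-5 + J) (n(J, g) = (-5 + J)*(2*g) = 2*g*(-5 + J))
u = 8*I*√6 (u = 4*√(0 + 2*(-4*(-1))*(-5 + 2)) = 4*√(0 + 2*4*(-3)) = 4*√(0 - 24) = 4*√(-24) = 4*(2*I*√6) = 8*I*√6 ≈ 19.596*I)
1/(677 + S(-(u - 1*10))) = 1/(677 - 16*(-1/(8*I*√6 - 1*10))) = 1/(677 - 16*(-1/(8*I*√6 - 10))) = 1/(677 - 16*(-1/(-10 + 8*I*√6))) = 1/(677 - 16/(10 - 8*I*√6))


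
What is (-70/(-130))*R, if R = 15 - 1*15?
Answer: 0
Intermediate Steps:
R = 0 (R = 15 - 15 = 0)
(-70/(-130))*R = -70/(-130)*0 = -70*(-1/130)*0 = (7/13)*0 = 0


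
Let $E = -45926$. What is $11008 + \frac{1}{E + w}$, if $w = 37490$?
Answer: $\frac{92863487}{8436} \approx 11008.0$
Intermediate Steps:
$11008 + \frac{1}{E + w} = 11008 + \frac{1}{-45926 + 37490} = 11008 + \frac{1}{-8436} = 11008 - \frac{1}{8436} = \frac{92863487}{8436}$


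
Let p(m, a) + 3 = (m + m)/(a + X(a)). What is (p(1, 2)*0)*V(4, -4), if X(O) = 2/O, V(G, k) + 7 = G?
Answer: 0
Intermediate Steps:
V(G, k) = -7 + G
p(m, a) = -3 + 2*m/(a + 2/a) (p(m, a) = -3 + (m + m)/(a + 2/a) = -3 + (2*m)/(a + 2/a) = -3 + 2*m/(a + 2/a))
(p(1, 2)*0)*V(4, -4) = (((-6 - 1*2*(-2*1 + 3*2))/(2 + 2**2))*0)*(-7 + 4) = (((-6 - 1*2*(-2 + 6))/(2 + 4))*0)*(-3) = (((-6 - 1*2*4)/6)*0)*(-3) = (((-6 - 8)/6)*0)*(-3) = (((1/6)*(-14))*0)*(-3) = -7/3*0*(-3) = 0*(-3) = 0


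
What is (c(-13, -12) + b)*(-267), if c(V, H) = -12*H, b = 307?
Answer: -120417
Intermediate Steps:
(c(-13, -12) + b)*(-267) = (-12*(-12) + 307)*(-267) = (144 + 307)*(-267) = 451*(-267) = -120417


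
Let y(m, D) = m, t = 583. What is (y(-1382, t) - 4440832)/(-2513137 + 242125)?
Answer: 740369/378502 ≈ 1.9561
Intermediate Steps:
(y(-1382, t) - 4440832)/(-2513137 + 242125) = (-1382 - 4440832)/(-2513137 + 242125) = -4442214/(-2271012) = -4442214*(-1/2271012) = 740369/378502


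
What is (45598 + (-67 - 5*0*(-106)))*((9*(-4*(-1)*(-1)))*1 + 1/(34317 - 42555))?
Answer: -4501027713/2746 ≈ -1.6391e+6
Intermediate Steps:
(45598 + (-67 - 5*0*(-106)))*((9*(-4*(-1)*(-1)))*1 + 1/(34317 - 42555)) = (45598 + (-67 + 0*(-106)))*((9*(4*(-1)))*1 + 1/(-8238)) = (45598 + (-67 + 0))*((9*(-4))*1 - 1/8238) = (45598 - 67)*(-36*1 - 1/8238) = 45531*(-36 - 1/8238) = 45531*(-296569/8238) = -4501027713/2746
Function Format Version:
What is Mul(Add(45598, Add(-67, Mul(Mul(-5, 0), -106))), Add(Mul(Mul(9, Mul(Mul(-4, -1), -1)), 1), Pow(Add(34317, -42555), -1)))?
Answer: Rational(-4501027713, 2746) ≈ -1.6391e+6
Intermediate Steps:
Mul(Add(45598, Add(-67, Mul(Mul(-5, 0), -106))), Add(Mul(Mul(9, Mul(Mul(-4, -1), -1)), 1), Pow(Add(34317, -42555), -1))) = Mul(Add(45598, Add(-67, Mul(0, -106))), Add(Mul(Mul(9, Mul(4, -1)), 1), Pow(-8238, -1))) = Mul(Add(45598, Add(-67, 0)), Add(Mul(Mul(9, -4), 1), Rational(-1, 8238))) = Mul(Add(45598, -67), Add(Mul(-36, 1), Rational(-1, 8238))) = Mul(45531, Add(-36, Rational(-1, 8238))) = Mul(45531, Rational(-296569, 8238)) = Rational(-4501027713, 2746)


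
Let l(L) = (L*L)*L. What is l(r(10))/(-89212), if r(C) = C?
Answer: -250/22303 ≈ -0.011209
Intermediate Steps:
l(L) = L³ (l(L) = L²*L = L³)
l(r(10))/(-89212) = 10³/(-89212) = 1000*(-1/89212) = -250/22303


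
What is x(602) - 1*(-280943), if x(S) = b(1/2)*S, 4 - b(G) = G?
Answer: 283050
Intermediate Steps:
b(G) = 4 - G
x(S) = 7*S/2 (x(S) = (4 - 1/2)*S = (4 - 1*½)*S = (4 - ½)*S = 7*S/2)
x(602) - 1*(-280943) = (7/2)*602 - 1*(-280943) = 2107 + 280943 = 283050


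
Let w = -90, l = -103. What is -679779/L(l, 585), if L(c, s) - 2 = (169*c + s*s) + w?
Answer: -679779/324730 ≈ -2.0934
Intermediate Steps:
L(c, s) = -88 + s**2 + 169*c (L(c, s) = 2 + ((169*c + s*s) - 90) = 2 + ((169*c + s**2) - 90) = 2 + ((s**2 + 169*c) - 90) = 2 + (-90 + s**2 + 169*c) = -88 + s**2 + 169*c)
-679779/L(l, 585) = -679779/(-88 + 585**2 + 169*(-103)) = -679779/(-88 + 342225 - 17407) = -679779/324730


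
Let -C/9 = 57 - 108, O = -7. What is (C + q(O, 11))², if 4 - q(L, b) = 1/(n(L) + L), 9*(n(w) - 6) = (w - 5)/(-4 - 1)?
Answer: 26091664/121 ≈ 2.1563e+5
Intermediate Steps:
n(w) = 55/9 - w/45 (n(w) = 6 + ((w - 5)/(-4 - 1))/9 = 6 + ((-5 + w)/(-5))/9 = 6 + ((-5 + w)*(-⅕))/9 = 6 + (1 - w/5)/9 = 6 + (⅑ - w/45) = 55/9 - w/45)
C = 459 (C = -9*(57 - 108) = -9*(-51) = 459)
q(L, b) = 4 - 1/(55/9 + 44*L/45) (q(L, b) = 4 - 1/((55/9 - L/45) + L) = 4 - 1/(55/9 + 44*L/45))
(C + q(O, 11))² = (459 + (1055 + 176*(-7))/(11*(25 + 4*(-7))))² = (459 + (1055 - 1232)/(11*(25 - 28)))² = (459 + (1/11)*(-177)/(-3))² = (459 + (1/11)*(-⅓)*(-177))² = (459 + 59/11)² = (5108/11)² = 26091664/121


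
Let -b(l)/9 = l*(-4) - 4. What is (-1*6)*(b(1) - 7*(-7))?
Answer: -726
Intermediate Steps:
b(l) = 36 + 36*l (b(l) = -9*(l*(-4) - 4) = -9*(-4*l - 4) = -9*(-4 - 4*l) = 36 + 36*l)
(-1*6)*(b(1) - 7*(-7)) = (-1*6)*((36 + 36*1) - 7*(-7)) = -6*((36 + 36) + 49) = -6*(72 + 49) = -6*121 = -726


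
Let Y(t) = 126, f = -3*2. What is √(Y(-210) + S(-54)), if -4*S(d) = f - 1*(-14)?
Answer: 2*√31 ≈ 11.136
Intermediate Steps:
f = -6
S(d) = -2 (S(d) = -(-6 - 1*(-14))/4 = -(-6 + 14)/4 = -¼*8 = -2)
√(Y(-210) + S(-54)) = √(126 - 2) = √124 = 2*√31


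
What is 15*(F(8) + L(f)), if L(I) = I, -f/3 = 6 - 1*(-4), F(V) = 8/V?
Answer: -435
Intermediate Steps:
f = -30 (f = -3*(6 - 1*(-4)) = -3*(6 + 4) = -3*10 = -30)
15*(F(8) + L(f)) = 15*(8/8 - 30) = 15*(8*(⅛) - 30) = 15*(1 - 30) = 15*(-29) = -435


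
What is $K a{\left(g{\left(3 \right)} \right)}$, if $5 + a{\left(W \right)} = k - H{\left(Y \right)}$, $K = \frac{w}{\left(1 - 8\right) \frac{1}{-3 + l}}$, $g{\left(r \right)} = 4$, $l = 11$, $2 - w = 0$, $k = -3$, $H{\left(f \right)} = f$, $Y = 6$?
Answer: $32$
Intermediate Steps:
$w = 2$ ($w = 2 - 0 = 2 + 0 = 2$)
$K = - \frac{16}{7}$ ($K = \frac{2}{\left(1 - 8\right) \frac{1}{-3 + 11}} = \frac{2}{\left(-7\right) \frac{1}{8}} = \frac{2}{- \frac{7}{8}} = 2 \left(- \frac{8}{7}\right) = - \frac{16}{7} \approx -2.2857$)
$a{\left(W \right)} = -14$ ($a{\left(W \right)} = -5 - 9 = -14$)
$K a{\left(g{\left(3 \right)} \right)} = \left(- \frac{16}{7}\right) \left(-14\right) = 32$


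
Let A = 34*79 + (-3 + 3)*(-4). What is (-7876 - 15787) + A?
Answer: -20977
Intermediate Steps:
A = 2686 (A = 2686 + 0*(-4) = 2686 + 0 = 2686)
(-7876 - 15787) + A = (-7876 - 15787) + 2686 = -23663 + 2686 = -20977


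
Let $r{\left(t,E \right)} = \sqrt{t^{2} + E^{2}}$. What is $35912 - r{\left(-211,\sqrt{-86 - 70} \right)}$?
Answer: $35912 - \sqrt{44365} \approx 35701.0$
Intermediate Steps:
$r{\left(t,E \right)} = \sqrt{E^{2} + t^{2}}$
$35912 - r{\left(-211,\sqrt{-86 - 70} \right)} = 35912 - \sqrt{\left(\sqrt{-86 - 70}\right)^{2} + \left(-211\right)^{2}} = 35912 - \sqrt{\left(\sqrt{-156}\right)^{2} + 44521} = 35912 - \sqrt{\left(2 i \sqrt{39}\right)^{2} + 44521} = 35912 - \sqrt{-156 + 44521} = 35912 - \sqrt{44365}$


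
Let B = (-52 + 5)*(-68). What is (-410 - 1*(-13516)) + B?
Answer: 16302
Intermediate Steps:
B = 3196 (B = -47*(-68) = 3196)
(-410 - 1*(-13516)) + B = (-410 - 1*(-13516)) + 3196 = (-410 + 13516) + 3196 = 13106 + 3196 = 16302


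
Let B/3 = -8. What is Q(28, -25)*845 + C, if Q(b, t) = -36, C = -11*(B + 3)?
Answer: -30189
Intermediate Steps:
B = -24 (B = 3*(-8) = -24)
C = 231 (C = -11*(-24 + 3) = -11*(-21) = 231)
Q(28, -25)*845 + C = -36*845 + 231 = -30420 + 231 = -30189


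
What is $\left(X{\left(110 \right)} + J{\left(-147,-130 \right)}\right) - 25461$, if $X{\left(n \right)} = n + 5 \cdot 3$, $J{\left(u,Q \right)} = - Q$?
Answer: $-25206$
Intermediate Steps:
$X{\left(n \right)} = 15 + n$ ($X{\left(n \right)} = n + 15 = 15 + n$)
$\left(X{\left(110 \right)} + J{\left(-147,-130 \right)}\right) - 25461 = \left(\left(15 + 110\right) - -130\right) - 25461 = \left(125 + 130\right) - 25461 = 255 - 25461 = -25206$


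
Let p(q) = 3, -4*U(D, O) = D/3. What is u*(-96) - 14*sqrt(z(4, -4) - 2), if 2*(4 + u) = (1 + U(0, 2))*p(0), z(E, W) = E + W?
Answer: 240 - 14*I*sqrt(2) ≈ 240.0 - 19.799*I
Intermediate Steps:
U(D, O) = -D/12 (U(D, O) = -D/(4*3) = -D/12)
u = -5/2 (u = -4 + ((1 - 1/12*0)*3)/2 = -4 + ((1 + 0)*3)/2 = -4 + (1*3)/2 = -4 + (1/2)*3 = -4 + 3/2 = -5/2 ≈ -2.5000)
u*(-96) - 14*sqrt(z(4, -4) - 2) = -5/2*(-96) - 14*sqrt((4 - 4) - 2) = 240 - 14*sqrt(0 - 2) = 240 - 14*I*sqrt(2)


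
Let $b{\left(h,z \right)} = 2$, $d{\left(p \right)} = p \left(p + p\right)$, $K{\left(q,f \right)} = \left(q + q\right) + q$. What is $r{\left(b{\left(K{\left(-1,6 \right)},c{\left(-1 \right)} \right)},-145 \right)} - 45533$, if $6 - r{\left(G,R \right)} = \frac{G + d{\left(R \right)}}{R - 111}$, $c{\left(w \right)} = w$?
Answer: $- \frac{2903215}{64} \approx -45363.0$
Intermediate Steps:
$K{\left(q,f \right)} = 3 q$ ($K{\left(q,f \right)} = 2 q + q = 3 q$)
$d{\left(p \right)} = 2 p^{2}$ ($d{\left(p \right)} = p 2 p = 2 p^{2}$)
$r{\left(G,R \right)} = 6 - \frac{G + 2 R^{2}}{-111 + R}$ ($r{\left(G,R \right)} = 6 - \frac{G + 2 R^{2}}{R - 111} = 6 - \frac{G + 2 R^{2}}{-111 + R}$)
$r{\left(b{\left(K{\left(-1,6 \right)},c{\left(-1 \right)} \right)},-145 \right)} - 45533 = \frac{-666 - 2 - 2 \left(-145\right)^{2} + 6 \left(-145\right)}{-111 - 145} - 45533 = \frac{-666 - 2 - 42050 - 870}{-256} - 45533 = - \frac{-666 - 2 - 42050 - 870}{256} - 45533 = \left(- \frac{1}{256}\right) \left(-43588\right) - 45533 = \frac{10897}{64} - 45533 = - \frac{2903215}{64}$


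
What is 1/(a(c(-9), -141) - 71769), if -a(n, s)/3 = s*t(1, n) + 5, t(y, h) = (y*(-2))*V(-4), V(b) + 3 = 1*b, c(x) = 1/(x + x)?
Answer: -1/65862 ≈ -1.5183e-5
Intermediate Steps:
c(x) = 1/(2*x)
V(b) = -3 + b (V(b) = -3 + 1*b = -3 + b)
t(y, h) = 14*y (t(y, h) = (y*(-2))*(-3 - 4) = -2*y*(-7) = 14*y)
a(n, s) = -15 - 42*s (a(n, s) = -3*(s*(14*1) + 5) = -3*(s*14 + 5) = -3*(14*s + 5) = -3*(5 + 14*s) = -15 - 42*s)
1/(a(c(-9), -141) - 71769) = 1/((-15 - 42*(-141)) - 71769) = 1/((-15 + 5922) - 71769) = 1/(5907 - 71769) = 1/(-65862) = -1/65862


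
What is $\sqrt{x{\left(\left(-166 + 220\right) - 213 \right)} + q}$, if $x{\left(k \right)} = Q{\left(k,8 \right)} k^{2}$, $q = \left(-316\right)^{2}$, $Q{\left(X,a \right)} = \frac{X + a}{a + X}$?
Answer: $17 \sqrt{433} \approx 353.75$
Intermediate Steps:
$Q{\left(X,a \right)} = 1$ ($Q{\left(X,a \right)} = \frac{X + a}{X + a} = 1$)
$q = 99856$
$x{\left(k \right)} = k^{2}$ ($x{\left(k \right)} = 1 k^{2} = k^{2}$)
$\sqrt{x{\left(\left(-166 + 220\right) - 213 \right)} + q} = \sqrt{\left(\left(-166 + 220\right) - 213\right)^{2} + 99856} = \sqrt{\left(54 - 213\right)^{2} + 99856} = \sqrt{\left(-159\right)^{2} + 99856} = \sqrt{25281 + 99856} = \sqrt{125137} = 17 \sqrt{433}$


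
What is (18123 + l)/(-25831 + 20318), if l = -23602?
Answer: 5479/5513 ≈ 0.99383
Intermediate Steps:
(18123 + l)/(-25831 + 20318) = (18123 - 23602)/(-25831 + 20318) = -5479/(-5513) = -5479*(-1/5513) = 5479/5513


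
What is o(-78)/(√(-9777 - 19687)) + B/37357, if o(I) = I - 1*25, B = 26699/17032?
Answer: 26699/636264424 + 103*I*√7366/14732 ≈ 4.1962e-5 + 0.60006*I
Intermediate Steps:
B = 26699/17032 (B = 26699*(1/17032) = 26699/17032 ≈ 1.5676)
o(I) = -25 + I (o(I) = I - 25 = -25 + I)
o(-78)/(√(-9777 - 19687)) + B/37357 = (-25 - 78)/(√(-9777 - 19687)) + (26699/17032)/37357 = -103*(-I*√7366/14732) + (26699/17032)*(1/37357) = -103*(-I*√7366/14732) + 26699/636264424 = -(-103)*I*√7366/14732 + 26699/636264424 = 103*I*√7366/14732 + 26699/636264424 = 26699/636264424 + 103*I*√7366/14732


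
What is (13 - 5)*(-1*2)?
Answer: -16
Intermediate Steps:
(13 - 5)*(-1*2) = 8*(-2) = -16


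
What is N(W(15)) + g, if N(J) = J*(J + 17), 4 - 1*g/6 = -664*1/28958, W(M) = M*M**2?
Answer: 165755941488/14479 ≈ 1.1448e+7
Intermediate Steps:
W(M) = M**3
g = 349488/14479 (g = 24 - 6*(-664*1)/28958 = 24 - (-3984)/28958 = 24 - 6*(-332/14479) = 24 + 1992/14479 = 349488/14479 ≈ 24.138)
N(J) = J*(17 + J)
N(W(15)) + g = 15**3*(17 + 15**3) + 349488/14479 = 3375*(17 + 3375) + 349488/14479 = 3375*3392 + 349488/14479 = 11448000 + 349488/14479 = 165755941488/14479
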